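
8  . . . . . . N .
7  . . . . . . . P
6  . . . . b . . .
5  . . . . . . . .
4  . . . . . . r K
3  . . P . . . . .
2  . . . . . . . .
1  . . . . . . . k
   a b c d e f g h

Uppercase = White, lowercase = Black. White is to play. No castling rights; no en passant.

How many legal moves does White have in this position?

White to move; king on h4.
In check: yes, from the black rook on g4.
Legal moves: Kh5, Kh3.
Count: 2.

2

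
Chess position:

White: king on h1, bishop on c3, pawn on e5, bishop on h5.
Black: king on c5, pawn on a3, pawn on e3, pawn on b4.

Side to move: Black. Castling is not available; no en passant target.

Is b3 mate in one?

After b3: white king on h1; in check: no.
White is not in check, so this cannot be checkmate.

no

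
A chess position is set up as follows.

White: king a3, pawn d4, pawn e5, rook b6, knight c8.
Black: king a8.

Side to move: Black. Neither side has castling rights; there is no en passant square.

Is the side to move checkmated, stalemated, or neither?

Black to move; black king on a8.
In check: no.
King squares — a7: attacked by Nc8; b7: attacked by Rb6; b8: attacked by Rb6.
Legal moves for Black: none.
Not in check and no legal moves → stalemate.

stalemate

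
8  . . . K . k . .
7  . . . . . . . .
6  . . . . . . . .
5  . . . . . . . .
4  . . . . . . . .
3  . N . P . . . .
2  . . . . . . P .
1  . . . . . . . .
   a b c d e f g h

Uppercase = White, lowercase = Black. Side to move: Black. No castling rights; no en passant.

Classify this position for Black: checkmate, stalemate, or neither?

Black to move; black king on f8.
In check: no.
Legal moves for Black: Kg8, Kg7, Kf7.
Black has 3 legal moves and is not in check → neither.

neither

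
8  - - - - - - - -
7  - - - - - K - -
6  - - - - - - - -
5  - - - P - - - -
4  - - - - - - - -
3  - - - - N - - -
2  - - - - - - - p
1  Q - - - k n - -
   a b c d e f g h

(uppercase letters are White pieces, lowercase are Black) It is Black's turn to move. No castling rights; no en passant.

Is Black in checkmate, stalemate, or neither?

neither

Black to move; black king on e1.
In check: yes, from the white queen on a1.
King squares — d1: attacked by Qa1; f1: own knight; d2: available; e2: available; f2: available.
Legal moves for Black: Kf2, Ke2, Kd2.
Black is in check but has 3 legal moves → neither.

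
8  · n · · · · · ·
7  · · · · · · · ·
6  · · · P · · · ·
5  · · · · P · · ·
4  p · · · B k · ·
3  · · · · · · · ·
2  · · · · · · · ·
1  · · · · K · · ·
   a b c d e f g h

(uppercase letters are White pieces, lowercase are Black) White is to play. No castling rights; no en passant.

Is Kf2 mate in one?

no

After Kf2: black king on f4; in check: no.
Black is not in check, so this cannot be checkmate.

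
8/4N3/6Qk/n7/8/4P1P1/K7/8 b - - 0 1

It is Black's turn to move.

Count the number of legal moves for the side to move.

Black to move; king on h6.
In check: yes, from the white queen on g6.
Legal moves: none.
Count: 0.

0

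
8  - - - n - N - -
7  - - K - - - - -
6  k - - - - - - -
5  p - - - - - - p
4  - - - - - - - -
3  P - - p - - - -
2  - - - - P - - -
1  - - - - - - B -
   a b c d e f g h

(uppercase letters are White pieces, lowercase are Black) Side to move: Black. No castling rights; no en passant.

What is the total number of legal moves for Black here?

9

Black to move; king on a6.
In check: no.
Legal moves: Nf7, Nb7, Ne6+, Nc6, Kb5, dxe2, h4, a4, d2.
Count: 9.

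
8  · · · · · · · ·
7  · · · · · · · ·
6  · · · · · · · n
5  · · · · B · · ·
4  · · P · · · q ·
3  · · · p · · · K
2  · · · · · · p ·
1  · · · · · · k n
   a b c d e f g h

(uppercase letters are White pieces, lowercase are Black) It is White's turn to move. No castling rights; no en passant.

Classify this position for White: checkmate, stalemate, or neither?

White to move; white king on h3.
In check: yes, from the black queen on g4.
King squares — g2: attacked by Kg1; h2: attacked by Kg1; g3: attacked by Nh1; g4: attacked by Nh6; h4: attacked by Qg4.
Legal moves for White: none.
In check with no legal moves → checkmate.

checkmate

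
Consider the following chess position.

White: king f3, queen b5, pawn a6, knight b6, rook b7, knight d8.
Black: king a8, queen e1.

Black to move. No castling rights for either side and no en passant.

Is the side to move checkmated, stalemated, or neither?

Black to move; black king on a8.
In check: yes, from the white knight on b6.
King squares — a7: attacked by Rb7; b7: attacked by Pa6; b8: attacked by Rb7.
Legal moves for Black: none.
In check with no legal moves → checkmate.

checkmate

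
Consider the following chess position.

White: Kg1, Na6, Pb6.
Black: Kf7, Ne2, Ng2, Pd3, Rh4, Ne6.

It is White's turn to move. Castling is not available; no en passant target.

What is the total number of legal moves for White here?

3

White to move; king on g1.
In check: yes, from the black knight on e2.
Legal moves: Kxg2, Kf2, Kf1.
Count: 3.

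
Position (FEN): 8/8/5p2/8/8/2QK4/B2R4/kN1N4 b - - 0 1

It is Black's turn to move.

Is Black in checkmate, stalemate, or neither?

checkmate

Black to move; black king on a1.
In check: yes, from the white queen on c3.
King squares — b1: attacked by Ba2; a2: attacked by Rd2; b2: attacked by Nd1.
Legal moves for Black: none.
In check with no legal moves → checkmate.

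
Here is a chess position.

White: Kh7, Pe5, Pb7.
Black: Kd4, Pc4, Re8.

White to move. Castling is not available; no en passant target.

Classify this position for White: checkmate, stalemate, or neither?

neither

White to move; white king on h7.
In check: no.
Legal moves for White: Kg7, Kh6, Kg6, b8=Q, b8=R, b8=B, b8=N, e6.
White has 8 legal moves and is not in check → neither.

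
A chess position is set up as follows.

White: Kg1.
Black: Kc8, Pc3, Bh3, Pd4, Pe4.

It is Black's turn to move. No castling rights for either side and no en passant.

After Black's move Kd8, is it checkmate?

After Kd8: white king on g1; in check: no.
White is not in check, so this cannot be checkmate.

no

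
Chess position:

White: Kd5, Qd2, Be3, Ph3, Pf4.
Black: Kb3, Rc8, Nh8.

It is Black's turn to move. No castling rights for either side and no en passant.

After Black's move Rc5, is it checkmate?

no

After Rc5: white king on d5; in check: yes, from the black rook on c5.
White has 6 legal replies: Ke6, Kd6, Kxc5, Ke4, Kd4, Bxc5.
In check but a legal move exists → not checkmate.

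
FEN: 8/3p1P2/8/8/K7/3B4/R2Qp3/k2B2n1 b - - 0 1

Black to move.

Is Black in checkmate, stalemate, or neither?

checkmate

Black to move; black king on a1.
In check: yes, from the white rook on a2.
King squares — b1: attacked by Bd3; a2: attacked by Qd2; b2: attacked by Ra2.
Legal moves for Black: none.
In check with no legal moves → checkmate.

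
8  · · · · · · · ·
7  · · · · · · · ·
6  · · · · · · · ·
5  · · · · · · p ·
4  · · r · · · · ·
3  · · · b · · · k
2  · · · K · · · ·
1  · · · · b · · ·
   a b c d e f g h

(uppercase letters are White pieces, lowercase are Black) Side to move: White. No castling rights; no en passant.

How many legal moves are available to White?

4

White to move; king on d2.
In check: yes, from the black bishop on e1.
Legal moves: Ke3, Kxd3, Kxe1, Kd1.
Count: 4.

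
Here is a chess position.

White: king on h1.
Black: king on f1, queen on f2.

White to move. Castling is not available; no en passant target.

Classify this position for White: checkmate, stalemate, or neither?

White to move; white king on h1.
In check: no.
King squares — g1: attacked by Kf1; g2: attacked by Kf1; h2: attacked by Qf2.
Legal moves for White: none.
Not in check and no legal moves → stalemate.

stalemate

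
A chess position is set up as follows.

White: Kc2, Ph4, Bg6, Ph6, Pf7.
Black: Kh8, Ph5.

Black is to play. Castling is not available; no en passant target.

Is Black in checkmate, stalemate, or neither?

Black to move; black king on h8.
In check: no.
King squares — g7: attacked by Ph6; h7: attacked by Bg6; g8: attacked by Pf7.
Legal moves for Black: none.
Not in check and no legal moves → stalemate.

stalemate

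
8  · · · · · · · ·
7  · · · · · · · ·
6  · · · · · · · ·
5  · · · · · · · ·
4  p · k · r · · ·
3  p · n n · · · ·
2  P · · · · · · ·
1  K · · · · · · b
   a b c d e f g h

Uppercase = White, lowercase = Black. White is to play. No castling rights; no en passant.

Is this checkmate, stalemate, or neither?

White to move; white king on a1.
In check: no.
King squares — b1: attacked by Nc3; a2: own pawn; b2: attacked by Pa3.
Legal moves for White: none.
Not in check and no legal moves → stalemate.

stalemate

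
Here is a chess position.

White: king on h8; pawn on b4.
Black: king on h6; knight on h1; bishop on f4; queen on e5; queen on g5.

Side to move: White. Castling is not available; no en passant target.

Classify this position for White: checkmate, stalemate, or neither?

checkmate

White to move; white king on h8.
In check: yes, from the black queen on e5.
King squares — g7: attacked by Qe5; h7: attacked by Kh6; g8: attacked by Qg5.
Legal moves for White: none.
In check with no legal moves → checkmate.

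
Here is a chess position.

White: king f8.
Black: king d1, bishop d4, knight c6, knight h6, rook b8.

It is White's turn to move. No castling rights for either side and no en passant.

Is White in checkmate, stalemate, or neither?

checkmate

White to move; white king on f8.
In check: yes, from the black rook on b8.
King squares — e7: attacked by Nc6; f7: attacked by Nh6; g7: attacked by Bd4; e8: attacked by Rb8; g8: attacked by Nh6.
Legal moves for White: none.
In check with no legal moves → checkmate.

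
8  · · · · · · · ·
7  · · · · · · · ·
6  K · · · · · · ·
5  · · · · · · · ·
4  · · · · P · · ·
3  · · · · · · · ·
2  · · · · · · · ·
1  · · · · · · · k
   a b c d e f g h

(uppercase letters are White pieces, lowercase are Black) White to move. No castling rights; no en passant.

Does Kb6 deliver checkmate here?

no

After Kb6: black king on h1; in check: no.
Black is not in check, so this cannot be checkmate.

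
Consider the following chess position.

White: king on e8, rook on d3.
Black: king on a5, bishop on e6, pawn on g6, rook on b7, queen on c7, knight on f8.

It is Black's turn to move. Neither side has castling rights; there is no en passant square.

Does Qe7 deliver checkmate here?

After Qe7: white king on e8; in check: yes, from the black queen on e7.
King squares — d7: attacked by Be6; e7: attacked by Rb7; f7: attacked by Be6; d8: attacked by Qe7; f8: attacked by Qe7.
White has no legal moves → checkmate.

yes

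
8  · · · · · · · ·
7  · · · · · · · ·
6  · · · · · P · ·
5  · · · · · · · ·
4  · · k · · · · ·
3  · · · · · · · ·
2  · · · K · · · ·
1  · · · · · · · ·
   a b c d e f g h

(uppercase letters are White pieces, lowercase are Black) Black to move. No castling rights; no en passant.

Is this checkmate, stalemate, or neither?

neither

Black to move; black king on c4.
In check: no.
Legal moves for Black: Kd5, Kc5, Kb5, Kd4, Kb4, Kb3.
Black has 6 legal moves and is not in check → neither.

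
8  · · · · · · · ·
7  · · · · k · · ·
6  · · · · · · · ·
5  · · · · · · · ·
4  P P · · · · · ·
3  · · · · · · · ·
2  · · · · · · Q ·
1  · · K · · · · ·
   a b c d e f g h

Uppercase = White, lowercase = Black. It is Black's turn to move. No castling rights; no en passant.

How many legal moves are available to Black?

Black to move; king on e7.
In check: no.
Legal moves: Kf8, Ke8, Kd8, Kf7, Kd7, Kf6, Ke6, Kd6.
Count: 8.

8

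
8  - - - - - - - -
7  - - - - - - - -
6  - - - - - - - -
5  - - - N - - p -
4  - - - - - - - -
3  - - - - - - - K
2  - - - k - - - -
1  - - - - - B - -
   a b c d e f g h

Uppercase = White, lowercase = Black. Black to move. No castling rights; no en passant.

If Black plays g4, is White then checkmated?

no

After g4: white king on h3; in check: yes, from the black pawn on g4.
White has 5 legal replies: Kh4, Kxg4, Kg3, Kh2, Kg2.
In check but a legal move exists → not checkmate.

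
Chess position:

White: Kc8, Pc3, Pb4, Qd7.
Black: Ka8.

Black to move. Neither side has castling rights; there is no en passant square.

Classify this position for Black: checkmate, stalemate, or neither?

Black to move; black king on a8.
In check: no.
King squares — a7: attacked by Qd7; b7: attacked by Qd7; b8: attacked by Kc8.
Legal moves for Black: none.
Not in check and no legal moves → stalemate.

stalemate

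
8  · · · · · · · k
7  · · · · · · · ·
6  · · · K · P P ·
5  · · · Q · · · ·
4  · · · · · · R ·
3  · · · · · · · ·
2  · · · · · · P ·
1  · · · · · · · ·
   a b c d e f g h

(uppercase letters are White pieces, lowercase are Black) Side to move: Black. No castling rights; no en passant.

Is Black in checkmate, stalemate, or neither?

Black to move; black king on h8.
In check: no.
King squares — g7: attacked by Pf6; h7: attacked by Pg6; g8: attacked by Qd5.
Legal moves for Black: none.
Not in check and no legal moves → stalemate.

stalemate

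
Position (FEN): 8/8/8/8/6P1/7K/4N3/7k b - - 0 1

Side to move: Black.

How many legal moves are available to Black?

Black to move; king on h1.
In check: no.
Legal moves: none.
Count: 0.

0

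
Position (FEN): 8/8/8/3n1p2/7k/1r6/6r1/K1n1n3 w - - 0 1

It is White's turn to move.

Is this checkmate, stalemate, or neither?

White to move; white king on a1.
In check: no.
King squares — b1: attacked by Rb3; a2: attacked by Nc1; b2: attacked by Rg2.
Legal moves for White: none.
Not in check and no legal moves → stalemate.

stalemate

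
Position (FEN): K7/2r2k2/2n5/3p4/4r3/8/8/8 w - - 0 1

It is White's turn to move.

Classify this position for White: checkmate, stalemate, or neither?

White to move; white king on a8.
In check: no.
King squares — a7: attacked by Nc6; b7: attacked by Rc7; b8: attacked by Nc6.
Legal moves for White: none.
Not in check and no legal moves → stalemate.

stalemate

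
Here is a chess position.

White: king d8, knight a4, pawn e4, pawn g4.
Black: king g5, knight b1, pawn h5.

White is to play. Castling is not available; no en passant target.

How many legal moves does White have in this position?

White to move; king on d8.
In check: no.
Legal moves: Ke8, Kc8, Ke7, Kd7, Kc7, Nb6, Nc5, Nc3, Nb2, gxh5, e5.
Count: 11.

11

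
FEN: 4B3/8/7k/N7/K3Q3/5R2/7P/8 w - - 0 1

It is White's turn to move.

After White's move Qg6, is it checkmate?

yes

After Qg6: black king on h6; in check: yes, from the white queen on g6.
King squares — g5: attacked by Qg6; h5: attacked by Qg6; g6: attacked by Be8; g7: attacked by Qg6; h7: attacked by Qg6.
Black has no legal moves → checkmate.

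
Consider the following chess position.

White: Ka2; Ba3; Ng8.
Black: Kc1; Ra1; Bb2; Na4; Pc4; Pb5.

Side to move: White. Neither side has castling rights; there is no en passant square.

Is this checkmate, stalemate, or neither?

White to move; white king on a2.
In check: yes, from the black rook on a1.
King squares — a1: attacked by Bb2; b1: attacked by Ra1; b2: attacked by Kc1; a3: own bishop; b3: attacked by Pc4.
Legal moves for White: none.
In check with no legal moves → checkmate.

checkmate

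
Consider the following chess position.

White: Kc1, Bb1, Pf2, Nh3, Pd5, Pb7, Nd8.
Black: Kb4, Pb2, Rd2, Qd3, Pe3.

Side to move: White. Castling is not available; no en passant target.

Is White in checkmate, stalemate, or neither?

checkmate

White to move; white king on c1.
In check: yes, from the black pawn on b2.
King squares — b1: own bishop; d1: attacked by Rd2; b2: attacked by Rd2; c2: attacked by Rd2; d2: attacked by Qd3.
Legal moves for White: none.
In check with no legal moves → checkmate.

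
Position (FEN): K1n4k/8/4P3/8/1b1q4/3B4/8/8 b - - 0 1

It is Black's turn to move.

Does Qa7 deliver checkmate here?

After Qa7: white king on a8; in check: yes, from the black queen on a7.
King squares — a7: attacked by Nc8; b7: attacked by Qa7; b8: attacked by Qa7.
White has no legal moves → checkmate.

yes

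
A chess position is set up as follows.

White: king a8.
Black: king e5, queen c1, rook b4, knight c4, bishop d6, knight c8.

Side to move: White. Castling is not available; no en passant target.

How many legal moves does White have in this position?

0

White to move; king on a8.
In check: no.
Legal moves: none.
Count: 0.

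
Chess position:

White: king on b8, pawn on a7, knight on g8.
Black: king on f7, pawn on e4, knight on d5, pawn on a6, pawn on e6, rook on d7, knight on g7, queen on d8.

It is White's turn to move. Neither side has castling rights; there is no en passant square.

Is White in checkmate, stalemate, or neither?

checkmate

White to move; white king on b8.
In check: yes, from the black queen on d8.
King squares — a7: own pawn; b7: attacked by Rd7; c7: attacked by Nd5; a8: attacked by Qd8; c8: attacked by Qd8.
Legal moves for White: none.
In check with no legal moves → checkmate.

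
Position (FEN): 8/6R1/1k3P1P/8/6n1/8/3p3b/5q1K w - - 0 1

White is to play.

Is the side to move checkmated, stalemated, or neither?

White to move; white king on h1.
In check: yes, from the black queen on f1.
King squares — g1: attacked by Qf1; g2: attacked by Qf1; h2: attacked by Ng4.
Legal moves for White: none.
In check with no legal moves → checkmate.

checkmate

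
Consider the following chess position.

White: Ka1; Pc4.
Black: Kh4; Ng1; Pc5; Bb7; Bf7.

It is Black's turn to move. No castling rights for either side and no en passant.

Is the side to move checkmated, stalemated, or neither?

neither

Black to move; black king on h4.
In check: no.
Legal moves for Black include: Bg8, Be8, Bg6, Be6, Bh5, Bfd5, Bxc4, Bc8, Ba8, Bc6, Ba6, Bbd5, Be4, Bf3, Bg2, Bh1, Kh5, Kg5, ... (list truncated; more exist).
Black has legal moves and is not in check → neither.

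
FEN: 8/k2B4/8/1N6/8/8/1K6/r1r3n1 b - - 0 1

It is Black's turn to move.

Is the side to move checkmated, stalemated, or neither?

Black to move; black king on a7.
In check: yes, from the white knight on b5.
King squares — a6: available; b6: available; b7: available; a8: available; b8: available.
Legal moves for Black: Kb8, Ka8, Kb7, Kb6, Ka6.
Black is in check but has 5 legal moves → neither.

neither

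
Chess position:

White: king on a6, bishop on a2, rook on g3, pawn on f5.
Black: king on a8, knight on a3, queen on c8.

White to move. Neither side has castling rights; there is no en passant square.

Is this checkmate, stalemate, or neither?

White to move; white king on a6.
In check: yes, from the black queen on c8.
Legal moves for White: Kb6, Ka5.
White is in check but has 2 legal moves → neither.

neither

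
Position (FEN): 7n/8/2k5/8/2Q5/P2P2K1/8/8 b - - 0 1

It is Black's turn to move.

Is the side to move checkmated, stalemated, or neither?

Black to move; black king on c6.
In check: yes, from the white queen on c4.
King squares — b5: attacked by Qc4; c5: attacked by Qc4; d5: attacked by Qc4; b6: available; d6: available; b7: available; c7: attacked by Qc4; d7: available.
Legal moves for Black: Kd7, Kb7, Kd6, Kb6.
Black is in check but has 4 legal moves → neither.

neither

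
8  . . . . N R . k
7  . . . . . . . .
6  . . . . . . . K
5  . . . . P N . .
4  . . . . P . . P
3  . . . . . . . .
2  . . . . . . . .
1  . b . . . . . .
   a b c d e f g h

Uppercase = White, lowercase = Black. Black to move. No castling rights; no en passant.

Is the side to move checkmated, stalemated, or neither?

Black to move; black king on h8.
In check: yes, from the white rook on f8.
King squares — g7: attacked by Nf5; h7: attacked by Kh6; g8: attacked by Rf8.
Legal moves for Black: none.
In check with no legal moves → checkmate.

checkmate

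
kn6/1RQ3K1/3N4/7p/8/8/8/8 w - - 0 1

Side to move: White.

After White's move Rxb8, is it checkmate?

yes

After Rxb8: black king on a8; in check: yes, from the white rook on b8.
King squares — a7: attacked by Qc7; b7: attacked by Nd6; b8: attacked by Qc7.
Black has no legal moves → checkmate.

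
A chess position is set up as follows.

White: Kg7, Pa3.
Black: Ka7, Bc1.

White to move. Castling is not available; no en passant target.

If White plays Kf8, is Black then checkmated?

no

After Kf8: black king on a7; in check: no.
Black is not in check, so this cannot be checkmate.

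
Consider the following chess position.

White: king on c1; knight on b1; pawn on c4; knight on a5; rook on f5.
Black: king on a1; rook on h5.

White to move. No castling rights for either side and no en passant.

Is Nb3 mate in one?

After Nb3: black king on a1; in check: yes, from the white knight on b3.
Black has 1 legal reply: Ka2.
In check but a legal move exists → not checkmate.

no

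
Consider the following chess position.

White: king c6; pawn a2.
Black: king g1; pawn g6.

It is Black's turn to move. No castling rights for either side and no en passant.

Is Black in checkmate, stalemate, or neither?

Black to move; black king on g1.
In check: no.
Legal moves for Black: Kh2, Kg2, Kf2, Kh1, Kf1, g5.
Black has 6 legal moves and is not in check → neither.

neither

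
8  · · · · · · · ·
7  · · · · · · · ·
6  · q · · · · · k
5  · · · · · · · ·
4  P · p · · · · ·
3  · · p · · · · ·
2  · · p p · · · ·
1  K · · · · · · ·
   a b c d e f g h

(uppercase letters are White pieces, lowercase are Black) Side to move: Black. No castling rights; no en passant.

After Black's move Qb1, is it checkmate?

yes

After Qb1: white king on a1; in check: yes, from the black queen on b1.
King squares — b1: attacked by Pc2; a2: attacked by Qb1; b2: attacked by Qb1.
White has no legal moves → checkmate.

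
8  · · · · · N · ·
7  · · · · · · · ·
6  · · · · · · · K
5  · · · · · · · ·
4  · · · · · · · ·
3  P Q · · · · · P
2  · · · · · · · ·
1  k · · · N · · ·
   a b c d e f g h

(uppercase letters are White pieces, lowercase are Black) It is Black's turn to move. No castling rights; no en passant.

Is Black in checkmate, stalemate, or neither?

Black to move; black king on a1.
In check: no.
King squares — b1: attacked by Qb3; a2: attacked by Qb3; b2: attacked by Qb3.
Legal moves for Black: none.
Not in check and no legal moves → stalemate.

stalemate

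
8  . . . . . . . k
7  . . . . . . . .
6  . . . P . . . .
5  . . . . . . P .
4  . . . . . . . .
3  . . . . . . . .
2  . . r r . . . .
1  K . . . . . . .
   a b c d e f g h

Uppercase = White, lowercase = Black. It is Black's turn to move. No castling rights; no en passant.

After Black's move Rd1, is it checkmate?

After Rd1: white king on a1; in check: yes, from the black rook on d1.
King squares — b1: attacked by Rd1; a2: attacked by Rc2; b2: attacked by Rc2.
White has no legal moves → checkmate.

yes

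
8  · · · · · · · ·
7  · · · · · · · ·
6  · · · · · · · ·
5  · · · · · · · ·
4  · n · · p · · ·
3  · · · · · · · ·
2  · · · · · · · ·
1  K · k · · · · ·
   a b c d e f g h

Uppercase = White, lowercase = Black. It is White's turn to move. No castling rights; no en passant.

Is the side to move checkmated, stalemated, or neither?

White to move; white king on a1.
In check: no.
King squares — b1: attacked by Kc1; a2: attacked by Nb4; b2: attacked by Kc1.
Legal moves for White: none.
Not in check and no legal moves → stalemate.

stalemate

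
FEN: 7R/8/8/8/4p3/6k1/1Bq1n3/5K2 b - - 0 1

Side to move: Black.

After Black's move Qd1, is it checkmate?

After Qd1: white king on f1; in check: yes, from the black queen on d1.
King squares — e1: attacked by Qd1; g1: attacked by Qd1; e2: attacked by Qd1; f2: attacked by Kg3; g2: attacked by Kg3.
White has no legal moves → checkmate.

yes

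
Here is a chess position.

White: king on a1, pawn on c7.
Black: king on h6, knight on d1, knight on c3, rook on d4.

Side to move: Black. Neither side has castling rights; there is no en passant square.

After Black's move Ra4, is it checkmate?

After Ra4: white king on a1; in check: yes, from the black rook on a4.
King squares — b1: attacked by Nc3; a2: attacked by Nc3; b2: attacked by Nd1.
White has no legal moves → checkmate.

yes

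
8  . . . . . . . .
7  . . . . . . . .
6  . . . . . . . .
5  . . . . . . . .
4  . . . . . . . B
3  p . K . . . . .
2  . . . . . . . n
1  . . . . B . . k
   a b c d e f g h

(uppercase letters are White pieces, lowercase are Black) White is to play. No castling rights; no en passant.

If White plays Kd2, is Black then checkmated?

After Kd2: black king on h1; in check: no.
Black is not in check, so this cannot be checkmate.

no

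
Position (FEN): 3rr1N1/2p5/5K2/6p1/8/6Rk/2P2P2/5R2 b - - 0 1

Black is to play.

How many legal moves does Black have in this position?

2

Black to move; king on h3.
In check: yes, from the white rook on g3.
Legal moves: Kh4, Kh2.
Count: 2.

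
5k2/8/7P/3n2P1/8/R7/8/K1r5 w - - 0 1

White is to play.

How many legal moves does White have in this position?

White to move; king on a1.
In check: yes, from the black rook on c1.
Legal moves: Kb2, Ka2.
Count: 2.

2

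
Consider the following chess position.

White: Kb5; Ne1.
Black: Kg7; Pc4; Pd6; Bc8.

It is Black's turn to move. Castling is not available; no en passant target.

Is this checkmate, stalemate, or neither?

neither

Black to move; black king on g7.
In check: no.
Legal moves for Black: Bd7+, Bb7, Be6, Ba6+, Bf5, Bg4, Bh3, Kh8, Kg8, Kf8, Kh7, Kf7, Kh6, Kg6, Kf6, d5, c3.
Black has 17 legal moves and is not in check → neither.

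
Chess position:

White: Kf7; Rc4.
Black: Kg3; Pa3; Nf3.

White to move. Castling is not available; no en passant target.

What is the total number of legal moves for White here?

White to move; king on f7.
In check: no.
Legal moves: Kg8, Kf8, Ke8, Kg7, Ke7, Kg6, Kf6, Ke6, Rc8, Rc7, Rc6, Rc5, Rh4, Rg4+, Rf4, Re4, Rd4, Rb4, Ra4, Rc3, Rc2, Rc1.
Count: 22.

22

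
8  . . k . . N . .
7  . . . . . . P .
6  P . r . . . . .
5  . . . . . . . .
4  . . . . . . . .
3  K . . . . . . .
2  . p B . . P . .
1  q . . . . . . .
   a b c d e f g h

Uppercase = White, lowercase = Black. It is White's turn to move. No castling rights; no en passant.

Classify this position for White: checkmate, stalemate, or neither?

White to move; white king on a3.
In check: yes, from the black queen on a1.
King squares — a2: attacked by Qa1; b2: attacked by Qa1; b3: available; a4: attacked by Qa1; b4: available.
Legal moves for White: Kb4, Kb3.
White is in check but has 2 legal moves → neither.

neither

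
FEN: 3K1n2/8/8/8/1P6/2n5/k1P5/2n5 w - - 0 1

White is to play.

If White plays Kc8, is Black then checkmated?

no

After Kc8: black king on a2; in check: no.
Black is not in check, so this cannot be checkmate.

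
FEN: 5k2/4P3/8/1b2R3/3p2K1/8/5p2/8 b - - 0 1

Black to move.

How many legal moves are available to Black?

Black to move; king on f8.
In check: yes, from the white pawn on e7.
Legal moves: Kg8, Ke8, Kg7, Kf7.
Count: 4.

4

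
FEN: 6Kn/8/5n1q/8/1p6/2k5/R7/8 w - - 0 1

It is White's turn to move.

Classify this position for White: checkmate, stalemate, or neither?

checkmate

White to move; white king on g8.
In check: yes, from the black knight on f6.
King squares — f7: attacked by Nh8; g7: attacked by Qh6; h7: attacked by Nf6; f8: attacked by Qh6; h8: attacked by Qh6.
Legal moves for White: none.
In check with no legal moves → checkmate.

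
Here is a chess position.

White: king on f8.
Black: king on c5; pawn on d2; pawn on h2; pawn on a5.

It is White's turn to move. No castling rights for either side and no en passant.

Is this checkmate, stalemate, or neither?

White to move; white king on f8.
In check: no.
Legal moves for White: Kg8, Ke8, Kg7, Kf7, Ke7.
White has 5 legal moves and is not in check → neither.

neither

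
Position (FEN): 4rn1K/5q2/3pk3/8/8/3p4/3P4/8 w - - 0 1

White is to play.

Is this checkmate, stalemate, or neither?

White to move; white king on h8.
In check: no.
King squares — g7: attacked by Qf7; h7: attacked by Qf7; g8: attacked by Qf7.
Legal moves for White: none.
Not in check and no legal moves → stalemate.

stalemate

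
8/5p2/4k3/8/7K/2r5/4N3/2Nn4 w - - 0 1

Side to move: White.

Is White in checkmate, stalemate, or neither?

White to move; white king on h4.
In check: no.
Legal moves for White: Kh5, Kg5, Kg4, Nf4+, Nd4+, Ng3, Nxc3, Ng1, Nd3, Nb3, Na2.
White has 11 legal moves and is not in check → neither.

neither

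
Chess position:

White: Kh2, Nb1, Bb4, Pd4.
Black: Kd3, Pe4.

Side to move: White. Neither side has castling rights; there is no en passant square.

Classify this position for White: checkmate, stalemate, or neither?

White to move; white king on h2.
In check: no.
Legal moves for White: Bf8, Be7, Bd6, Bc5, Ba5, Bc3, Ba3, Bd2, Be1, Kh3, Kg3, Kg2, Kh1, Kg1, Nc3, Na3, Nd2, d5.
White has 18 legal moves and is not in check → neither.

neither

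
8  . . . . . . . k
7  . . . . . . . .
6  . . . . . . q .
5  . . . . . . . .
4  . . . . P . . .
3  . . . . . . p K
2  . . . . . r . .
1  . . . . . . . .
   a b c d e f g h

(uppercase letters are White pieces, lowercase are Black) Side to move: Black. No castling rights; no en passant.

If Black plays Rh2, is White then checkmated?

After Rh2: white king on h3; in check: yes, from the black rook on h2.
King squares — g2: attacked by Rh2; h2: attacked by Pg3; g3: attacked by Qg6; g4: attacked by Qg6; h4: attacked by Rh2.
White has no legal moves → checkmate.

yes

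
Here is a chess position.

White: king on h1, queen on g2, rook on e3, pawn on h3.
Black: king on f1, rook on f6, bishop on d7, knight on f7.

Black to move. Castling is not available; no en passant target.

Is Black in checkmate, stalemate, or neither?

checkmate

Black to move; black king on f1.
In check: yes, from the white queen on g2.
King squares — e1: attacked by Re3; g1: attacked by Kh1; e2: attacked by Qg2; f2: attacked by Qg2; g2: attacked by Kh1.
Legal moves for Black: none.
In check with no legal moves → checkmate.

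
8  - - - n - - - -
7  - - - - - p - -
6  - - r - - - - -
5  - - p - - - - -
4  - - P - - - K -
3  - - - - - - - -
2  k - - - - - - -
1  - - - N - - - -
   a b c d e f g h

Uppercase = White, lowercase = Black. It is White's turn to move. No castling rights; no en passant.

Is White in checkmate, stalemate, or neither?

White to move; white king on g4.
In check: no.
Legal moves for White: Kh5, Kg5, Kf5, Kh4, Kf4, Kh3, Kg3, Kf3, Ne3, Nc3+, Nf2, Nb2.
White has 12 legal moves and is not in check → neither.

neither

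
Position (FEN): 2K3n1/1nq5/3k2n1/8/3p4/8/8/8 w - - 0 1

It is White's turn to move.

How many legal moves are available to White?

0

White to move; king on c8.
In check: yes, from the black queen on c7.
Legal moves: none.
Count: 0.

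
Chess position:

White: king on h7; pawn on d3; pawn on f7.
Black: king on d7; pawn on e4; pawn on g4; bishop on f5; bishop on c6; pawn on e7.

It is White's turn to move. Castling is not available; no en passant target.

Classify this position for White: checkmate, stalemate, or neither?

neither

White to move; white king on h7.
In check: yes, from the black bishop on f5.
Legal moves for White: Kh8, Kg8, Kg7, Kh6.
White is in check but has 4 legal moves → neither.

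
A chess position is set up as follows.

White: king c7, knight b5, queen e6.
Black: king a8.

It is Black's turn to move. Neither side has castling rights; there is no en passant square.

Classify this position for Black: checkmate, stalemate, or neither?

stalemate

Black to move; black king on a8.
In check: no.
King squares — a7: attacked by Nb5; b7: attacked by Kc7; b8: attacked by Kc7.
Legal moves for Black: none.
Not in check and no legal moves → stalemate.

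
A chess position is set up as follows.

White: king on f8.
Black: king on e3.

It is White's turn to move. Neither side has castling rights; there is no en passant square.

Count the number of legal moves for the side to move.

White to move; king on f8.
In check: no.
Legal moves: Kg8, Ke8, Kg7, Kf7, Ke7.
Count: 5.

5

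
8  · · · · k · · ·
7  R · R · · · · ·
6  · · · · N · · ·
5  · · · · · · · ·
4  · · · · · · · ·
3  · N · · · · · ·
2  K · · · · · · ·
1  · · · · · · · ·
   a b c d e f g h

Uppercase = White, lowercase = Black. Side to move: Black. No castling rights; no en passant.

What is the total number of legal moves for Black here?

0

Black to move; king on e8.
In check: no.
Legal moves: none.
Count: 0.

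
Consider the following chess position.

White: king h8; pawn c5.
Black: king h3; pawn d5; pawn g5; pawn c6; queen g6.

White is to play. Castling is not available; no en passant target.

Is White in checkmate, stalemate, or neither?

White to move; white king on h8.
In check: no.
King squares — g7: attacked by Qg6; h7: attacked by Qg6; g8: attacked by Qg6.
Legal moves for White: none.
Not in check and no legal moves → stalemate.

stalemate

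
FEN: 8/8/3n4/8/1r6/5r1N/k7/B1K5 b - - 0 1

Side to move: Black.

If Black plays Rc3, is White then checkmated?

After Rc3: white king on c1; in check: yes, from the black rook on c3.
White has 3 legal replies: Kd2, Kd1, Bxc3.
In check but a legal move exists → not checkmate.

no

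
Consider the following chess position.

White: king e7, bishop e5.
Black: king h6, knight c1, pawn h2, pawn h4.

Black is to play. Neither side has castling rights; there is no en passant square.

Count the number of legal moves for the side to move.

13

Black to move; king on h6.
In check: no.
Legal moves: Kh7, Kg6, Kh5, Kg5, Nd3, Nb3, Ne2, Na2, h3, h1=Q, h1=R, h1=B, h1=N.
Count: 13.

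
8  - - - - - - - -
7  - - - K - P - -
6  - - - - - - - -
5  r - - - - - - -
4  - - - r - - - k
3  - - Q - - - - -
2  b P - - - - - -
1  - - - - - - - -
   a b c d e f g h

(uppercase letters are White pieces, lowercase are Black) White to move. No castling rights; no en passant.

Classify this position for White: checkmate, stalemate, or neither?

White to move; white king on d7.
In check: yes, from the black rook on d4.
Legal moves for White: Ke8, Kc8, Ke7, Kc7, Kc6, Qxd4+.
White is in check but has 6 legal moves → neither.

neither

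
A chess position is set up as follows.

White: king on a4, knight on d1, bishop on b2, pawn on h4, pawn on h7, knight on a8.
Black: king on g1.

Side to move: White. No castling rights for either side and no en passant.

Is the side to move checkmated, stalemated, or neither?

neither

White to move; white king on a4.
In check: no.
Legal moves for White include: Nc7, Nb6, Kb5, Ka5, Kb4, Kb3, Ka3, Bh8, Bg7, Bf6, Be5, Bd4+, Bc3, Ba3, Bc1, Ba1, Ne3, Nc3, ... (list truncated; more exist).
White has legal moves and is not in check → neither.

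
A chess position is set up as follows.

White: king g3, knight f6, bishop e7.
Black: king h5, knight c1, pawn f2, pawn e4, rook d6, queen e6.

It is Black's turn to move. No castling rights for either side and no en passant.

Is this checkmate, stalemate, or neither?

Black to move; black king on h5.
In check: yes, from the white knight on f6.
King squares — g4: attacked by Kg3; h4: attacked by Kg3; g5: available; g6: available; h6: available.
Legal moves for Black: Kh6, Kg6, Kg5, Qxf6.
Black is in check but has 4 legal moves → neither.

neither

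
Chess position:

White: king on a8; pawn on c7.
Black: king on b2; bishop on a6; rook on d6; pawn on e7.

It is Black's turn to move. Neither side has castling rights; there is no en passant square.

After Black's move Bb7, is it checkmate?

no

After Bb7: white king on a8; in check: yes, from the black bishop on b7.
White has 3 legal replies: Kb8, Kxb7, Ka7.
In check but a legal move exists → not checkmate.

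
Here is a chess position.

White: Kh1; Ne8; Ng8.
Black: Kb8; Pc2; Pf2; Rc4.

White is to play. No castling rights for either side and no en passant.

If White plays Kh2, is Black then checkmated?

After Kh2: black king on b8; in check: no.
Black is not in check, so this cannot be checkmate.

no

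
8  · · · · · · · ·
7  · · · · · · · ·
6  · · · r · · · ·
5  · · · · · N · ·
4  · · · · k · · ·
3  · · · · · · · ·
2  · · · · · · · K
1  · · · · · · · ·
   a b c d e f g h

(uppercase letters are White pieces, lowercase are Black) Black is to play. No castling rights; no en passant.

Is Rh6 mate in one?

After Rh6: white king on h2; in check: yes, from the black rook on h6.
White has 5 legal replies: Kg3, Kg2, Kg1, Nxh6, Nh4.
In check but a legal move exists → not checkmate.

no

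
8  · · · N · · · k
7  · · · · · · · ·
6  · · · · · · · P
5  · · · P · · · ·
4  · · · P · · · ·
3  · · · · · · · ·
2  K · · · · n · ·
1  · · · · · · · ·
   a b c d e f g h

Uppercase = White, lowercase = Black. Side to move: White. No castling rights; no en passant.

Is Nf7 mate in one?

no

After Nf7: black king on h8; in check: yes, from the white knight on f7.
Black has 2 legal replies: Kg8, Kh7.
In check but a legal move exists → not checkmate.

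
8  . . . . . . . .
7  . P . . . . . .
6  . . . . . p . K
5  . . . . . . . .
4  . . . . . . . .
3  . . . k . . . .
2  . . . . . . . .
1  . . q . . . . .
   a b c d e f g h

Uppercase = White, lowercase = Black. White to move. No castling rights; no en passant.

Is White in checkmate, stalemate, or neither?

White to move; white king on h6.
In check: yes, from the black queen on c1.
Legal moves for White: Kh7, Kg7, Kg6, Kh5.
White is in check but has 4 legal moves → neither.

neither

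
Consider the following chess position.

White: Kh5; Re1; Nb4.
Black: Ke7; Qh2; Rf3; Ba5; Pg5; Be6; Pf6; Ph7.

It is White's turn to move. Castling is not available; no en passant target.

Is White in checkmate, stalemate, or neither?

White to move; white king on h5.
In check: yes, from the black queen on h2.
King squares — g4: attacked by Be6; h4: attacked by Qh2; g5: attacked by Pf6; g6: attacked by Ph7; h6: attacked by Qh2.
Legal moves for White: none.
In check with no legal moves → checkmate.

checkmate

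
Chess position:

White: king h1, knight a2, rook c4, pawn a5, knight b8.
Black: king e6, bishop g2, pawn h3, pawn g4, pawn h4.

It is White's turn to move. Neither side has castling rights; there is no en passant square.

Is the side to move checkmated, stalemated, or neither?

White to move; white king on h1.
In check: yes, from the black bishop on g2.
Legal moves for White: Kh2, Kg1.
White is in check but has 2 legal moves → neither.

neither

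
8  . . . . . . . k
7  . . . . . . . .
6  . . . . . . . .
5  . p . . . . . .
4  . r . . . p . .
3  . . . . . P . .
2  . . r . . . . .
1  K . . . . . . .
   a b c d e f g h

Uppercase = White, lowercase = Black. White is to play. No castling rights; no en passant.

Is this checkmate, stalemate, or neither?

stalemate

White to move; white king on a1.
In check: no.
King squares — b1: attacked by Rb4; a2: attacked by Rc2; b2: attacked by Rc2.
Legal moves for White: none.
Not in check and no legal moves → stalemate.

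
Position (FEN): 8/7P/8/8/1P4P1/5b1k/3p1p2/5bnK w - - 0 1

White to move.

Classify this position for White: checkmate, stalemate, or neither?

White to move; white king on h1.
In check: yes, from the black bishop on f3.
King squares — g1: attacked by Pf2; g2: attacked by Bf1; h2: attacked by Kh3.
Legal moves for White: none.
In check with no legal moves → checkmate.

checkmate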